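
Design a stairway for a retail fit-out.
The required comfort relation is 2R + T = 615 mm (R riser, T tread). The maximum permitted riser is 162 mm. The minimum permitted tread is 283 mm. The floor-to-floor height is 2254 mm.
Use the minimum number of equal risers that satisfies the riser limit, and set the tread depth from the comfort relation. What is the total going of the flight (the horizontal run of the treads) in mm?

3809 mm

2254 / 162 = 13.914 → round up to 14 risers.
Each riser is 2254/14 = 161 mm (≤ 162 mm).
Tread T = 615 − 2 × 161 = 293 mm (≥ 283 mm).
Going = (14 − 1) × 293 = 3809 mm.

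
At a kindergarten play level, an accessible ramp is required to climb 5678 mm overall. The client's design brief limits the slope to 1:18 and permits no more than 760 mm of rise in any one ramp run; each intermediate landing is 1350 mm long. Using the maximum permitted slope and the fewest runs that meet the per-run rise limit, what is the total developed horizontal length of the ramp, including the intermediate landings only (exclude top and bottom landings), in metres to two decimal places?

111.65 m

⌈5678/760⌉ = 8 ramp runs. That means 7 intermediate landings.
Horizontal run for 5678 mm of rise at 1:18 is 5678 × 18 = 102204 mm.
7 intermediate landings contribute 7 × 1350 = 9450 mm.
Total developed length = 102204 + 9450 = 111654 mm.
= 111.65 m.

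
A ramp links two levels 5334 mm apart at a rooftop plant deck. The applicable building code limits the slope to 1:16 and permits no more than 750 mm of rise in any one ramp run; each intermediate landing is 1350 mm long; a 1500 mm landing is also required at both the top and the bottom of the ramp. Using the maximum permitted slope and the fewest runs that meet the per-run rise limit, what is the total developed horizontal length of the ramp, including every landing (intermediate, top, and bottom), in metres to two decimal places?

97.79 m

5334 / 750 = 7.112 → round up to 8 ramp runs. That means 7 intermediate landings.
Horizontal run for 5334 mm of rise at 1:16 is 5334 × 16 = 85344 mm.
Intermediate landings: 7 × 1350 = 9450 mm.
Top and bottom landings: 2 × 1500 = 3000 mm.
Total = 85344 + 9450 + 3000 = 97794 mm.
= 97.79 m.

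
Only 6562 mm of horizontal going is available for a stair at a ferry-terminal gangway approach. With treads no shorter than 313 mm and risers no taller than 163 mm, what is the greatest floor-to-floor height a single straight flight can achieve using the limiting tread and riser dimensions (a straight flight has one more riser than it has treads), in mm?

6562 / 313 = 20.96, so 20 treads fit.
Risers = treads + 1 = 21.
Maximum height = 21 × 163 = 3423 mm.

3423 mm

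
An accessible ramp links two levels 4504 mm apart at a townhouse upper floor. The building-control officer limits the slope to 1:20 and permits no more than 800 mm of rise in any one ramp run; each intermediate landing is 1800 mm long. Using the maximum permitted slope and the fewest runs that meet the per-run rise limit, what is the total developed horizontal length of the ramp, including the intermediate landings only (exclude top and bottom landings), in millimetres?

At most 800 each: 4504/800 = 5.63, giving 6 ramp runs. That means 5 intermediate landings.
Horizontal run for 4504 mm of rise at 1:20 is 4504 × 20 = 90080 mm.
5 intermediate landings contribute 5 × 1800 = 9000 mm.
Total developed length = 90080 + 9000 = 99080 mm.

99080 mm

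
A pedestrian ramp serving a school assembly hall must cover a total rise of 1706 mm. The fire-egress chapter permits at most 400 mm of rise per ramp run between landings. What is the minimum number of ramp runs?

1706 / 400 = 4.265 → round up to 5 ramp runs.

5 runs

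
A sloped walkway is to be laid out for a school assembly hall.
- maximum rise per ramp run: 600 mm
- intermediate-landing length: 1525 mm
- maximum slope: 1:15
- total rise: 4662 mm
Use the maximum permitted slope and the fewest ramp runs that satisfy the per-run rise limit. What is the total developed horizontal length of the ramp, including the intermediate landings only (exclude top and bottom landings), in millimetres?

⌈4662/600⌉ = 8 ramp runs. That means 7 intermediate landings.
Horizontal run for 4662 mm of rise at 1:15 is 4662 × 15 = 69930 mm.
Intermediate landings: 7 × 1525 = 10675 mm.
Developed length = 69930 + 10675 = 80605 mm.

80605 mm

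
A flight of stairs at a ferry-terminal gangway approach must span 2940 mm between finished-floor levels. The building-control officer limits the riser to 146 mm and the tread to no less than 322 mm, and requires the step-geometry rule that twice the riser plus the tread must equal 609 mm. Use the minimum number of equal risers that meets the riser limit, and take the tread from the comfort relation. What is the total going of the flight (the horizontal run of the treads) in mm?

6580 mm

2940 / 146 = 20.14, so 21 risers are needed.
Each riser is 2940/21 = 140 mm (≤ 146 mm).
T = 609 − 2·140 = 329 mm, which satisfies the 322 mm minimum.
21 risers give 20 treads; going = 20 × 329 = 6580 mm.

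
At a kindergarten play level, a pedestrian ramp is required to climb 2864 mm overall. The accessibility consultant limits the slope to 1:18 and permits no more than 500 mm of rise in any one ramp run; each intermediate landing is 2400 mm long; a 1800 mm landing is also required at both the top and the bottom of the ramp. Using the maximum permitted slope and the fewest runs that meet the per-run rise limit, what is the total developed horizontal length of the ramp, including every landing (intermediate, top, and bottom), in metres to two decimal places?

67.15 m

⌈2864/500⌉ = 6 ramp runs. That means 5 intermediate landings.
Horizontal run for 2864 mm of rise at 1:18 is 2864 × 18 = 51552 mm.
Intermediate landings: 5 × 2400 = 12000 mm.
Top and bottom landings: 2 × 1800 = 3600 mm.
Total = 51552 + 12000 + 3600 = 67152 mm.
= 67.15 m.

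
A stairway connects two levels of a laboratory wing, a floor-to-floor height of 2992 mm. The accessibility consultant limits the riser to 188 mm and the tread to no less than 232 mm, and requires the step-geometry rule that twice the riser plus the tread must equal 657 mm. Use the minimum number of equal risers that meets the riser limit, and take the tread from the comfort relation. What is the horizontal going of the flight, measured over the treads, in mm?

4245 mm

At most 188 each: 2992/188 = 15.91, giving 16 risers.
R = 2992 ÷ 16 = 187 mm.
From 2R + T = 657: T = 657 − 374 = 283 mm.
Going = (16 − 1) × 283 = 4245 mm.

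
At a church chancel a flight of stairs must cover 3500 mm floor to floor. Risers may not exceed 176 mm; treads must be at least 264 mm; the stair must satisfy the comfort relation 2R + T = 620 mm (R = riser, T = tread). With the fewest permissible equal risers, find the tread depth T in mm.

270 mm

At most 176 each: 3500/176 = 19.89, giving 20 risers.
R = 3500 ÷ 20 = 175 mm.
T = 620 − 2·175 = 270 mm, which satisfies the 264 mm minimum.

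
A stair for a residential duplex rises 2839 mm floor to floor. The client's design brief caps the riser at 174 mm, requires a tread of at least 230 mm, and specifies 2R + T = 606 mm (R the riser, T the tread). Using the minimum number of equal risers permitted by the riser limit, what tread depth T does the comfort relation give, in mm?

2839 / 174 = 16.32, so 17 risers are needed.
Each riser is 2839/17 = 167 mm (≤ 174 mm).
T = 606 − 2·167 = 272 mm, which satisfies the 230 mm minimum.

272 mm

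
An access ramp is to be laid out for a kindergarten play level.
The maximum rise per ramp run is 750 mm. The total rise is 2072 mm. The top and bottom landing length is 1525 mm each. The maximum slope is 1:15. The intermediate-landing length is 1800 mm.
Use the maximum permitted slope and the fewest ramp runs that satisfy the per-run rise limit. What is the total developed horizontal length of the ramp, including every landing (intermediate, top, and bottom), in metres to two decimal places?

⌈2072/750⌉ = 3 ramp runs. That means 2 intermediate landings.
Ramp run (horizontal) at 1:15: 2072 × 15 = 31080 mm.
Intermediate landings: 2 × 1800 = 3600 mm.
Top and bottom landings: 2 × 1525 = 3050 mm.
Total = 31080 + 3600 + 3050 = 37730 mm.
= 37.73 m.

37.73 m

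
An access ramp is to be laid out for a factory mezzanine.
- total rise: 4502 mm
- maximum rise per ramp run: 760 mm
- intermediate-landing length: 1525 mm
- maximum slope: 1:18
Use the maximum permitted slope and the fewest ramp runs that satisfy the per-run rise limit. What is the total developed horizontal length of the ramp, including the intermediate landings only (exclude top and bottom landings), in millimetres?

4502 / 760 = 5.92, so 6 ramp runs are needed. That means 5 intermediate landings.
Ramp run (horizontal) at 1:18: 4502 × 18 = 81036 mm.
Intermediate landings: 5 × 1525 = 7625 mm.
Total developed length = 81036 + 7625 = 88661 mm.

88661 mm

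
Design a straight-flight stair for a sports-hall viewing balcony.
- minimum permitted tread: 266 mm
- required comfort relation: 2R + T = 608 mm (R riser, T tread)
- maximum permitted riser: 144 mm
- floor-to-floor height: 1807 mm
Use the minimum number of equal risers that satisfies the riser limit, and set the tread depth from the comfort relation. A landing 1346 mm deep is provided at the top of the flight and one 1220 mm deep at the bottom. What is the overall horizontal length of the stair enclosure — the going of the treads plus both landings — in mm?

6526 mm

1807 / 144 = 12.55, so 13 risers are needed.
R = 1807 ÷ 13 = 139 mm.
Tread T = 608 − 2 × 139 = 330 mm (≥ 266 mm).
Treads = 13 − 1 = 12; going = 12 × 330 = 3960 mm.
Add landings: 3960 + 1346 + 1220 = 6526 mm.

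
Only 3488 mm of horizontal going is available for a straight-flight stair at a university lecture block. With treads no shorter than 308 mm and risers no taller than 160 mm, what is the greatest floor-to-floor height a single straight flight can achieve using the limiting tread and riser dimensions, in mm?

Treads that fit: ⌊3488 / 308⌋ = 11.
Risers = treads + 1 = 12.
Maximum height = 12 × 160 = 1920 mm.

1920 mm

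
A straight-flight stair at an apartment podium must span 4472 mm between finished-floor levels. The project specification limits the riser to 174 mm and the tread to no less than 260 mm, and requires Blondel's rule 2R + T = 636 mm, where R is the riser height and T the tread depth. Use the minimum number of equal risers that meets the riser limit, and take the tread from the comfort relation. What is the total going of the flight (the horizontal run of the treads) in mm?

4472 / 174 = 25.701 → round up to 26 risers.
Riser R = 4472 / 26 = 172 mm, within the 174 mm limit.
From 2R + T = 636: T = 636 − 344 = 292 mm.
Treads = 26 − 1 = 25; going = 25 × 292 = 7300 mm.

7300 mm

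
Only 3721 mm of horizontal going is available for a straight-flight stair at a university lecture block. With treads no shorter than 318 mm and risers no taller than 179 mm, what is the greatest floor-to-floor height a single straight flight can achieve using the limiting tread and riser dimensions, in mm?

2148 mm

3721 / 318 = 11.70, so 11 treads fit.
Risers = treads + 1 = 12.
Maximum height = 12 × 179 = 2148 mm.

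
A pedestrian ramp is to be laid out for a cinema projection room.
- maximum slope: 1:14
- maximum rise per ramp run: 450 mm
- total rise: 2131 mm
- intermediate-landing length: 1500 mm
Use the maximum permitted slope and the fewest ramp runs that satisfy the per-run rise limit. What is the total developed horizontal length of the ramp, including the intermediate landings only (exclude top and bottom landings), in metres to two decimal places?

2131 / 450 = 4.74, so 5 ramp runs are needed. That means 4 intermediate landings.
Ramp run (horizontal) at 1:14: 2131 × 14 = 29834 mm.
Intermediate landings: 4 × 1500 = 6000 mm.
Developed length = 29834 + 6000 = 35834 mm.
= 35.83 m.

35.83 m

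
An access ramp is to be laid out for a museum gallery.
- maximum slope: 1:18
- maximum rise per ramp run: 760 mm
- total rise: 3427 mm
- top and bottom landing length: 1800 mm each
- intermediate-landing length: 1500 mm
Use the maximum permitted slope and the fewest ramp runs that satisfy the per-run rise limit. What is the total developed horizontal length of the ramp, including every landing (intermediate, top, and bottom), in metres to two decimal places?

71.29 m

At most 760 each: 3427/760 = 4.51, giving 5 ramp runs. That means 4 intermediate landings.
Horizontal run for 3427 mm of rise at 1:18 is 3427 × 18 = 61686 mm.
Intermediate landings: 4 × 1500 = 6000 mm.
Top and bottom landings: 2 × 1800 = 3600 mm.
Total = 61686 + 6000 + 3600 = 71286 mm.
= 71.29 m.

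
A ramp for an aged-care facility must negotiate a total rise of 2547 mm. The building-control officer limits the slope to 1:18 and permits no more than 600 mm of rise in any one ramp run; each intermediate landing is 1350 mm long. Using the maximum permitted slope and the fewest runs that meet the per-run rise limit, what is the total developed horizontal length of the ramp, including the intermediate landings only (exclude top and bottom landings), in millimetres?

51246 mm

At most 600 each: 2547/600 = 4.25, giving 5 ramp runs. That means 4 intermediate landings.
Ramp run (horizontal) at 1:18: 2547 × 18 = 45846 mm.
Intermediate landings: 4 × 1350 = 5400 mm.
Total developed length = 45846 + 5400 = 51246 mm.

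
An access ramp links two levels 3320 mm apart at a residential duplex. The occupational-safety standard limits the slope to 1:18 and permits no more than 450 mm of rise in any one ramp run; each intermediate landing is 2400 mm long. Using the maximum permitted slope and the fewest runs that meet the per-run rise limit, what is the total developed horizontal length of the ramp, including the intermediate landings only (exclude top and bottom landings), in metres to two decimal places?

76.56 m

At most 450 each: 3320/450 = 7.38, giving 8 ramp runs. That means 7 intermediate landings.
Ramp run (horizontal) at 1:18: 3320 × 18 = 59760 mm.
7 intermediate landings contribute 7 × 2400 = 16800 mm.
Total developed length = 59760 + 16800 = 76560 mm.
= 76.56 m.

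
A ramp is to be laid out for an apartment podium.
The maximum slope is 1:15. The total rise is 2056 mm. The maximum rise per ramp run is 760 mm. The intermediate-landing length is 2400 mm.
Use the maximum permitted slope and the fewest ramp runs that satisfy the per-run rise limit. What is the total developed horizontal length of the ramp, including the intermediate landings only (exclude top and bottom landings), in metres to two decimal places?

35.64 m

2056 / 760 = 2.705 → round up to 3 ramp runs. That means 2 intermediate landings.
Horizontal run for 2056 mm of rise at 1:15 is 2056 × 15 = 30840 mm.
Intermediate landings: 2 × 2400 = 4800 mm.
Total developed length = 30840 + 4800 = 35640 mm.
= 35.64 m.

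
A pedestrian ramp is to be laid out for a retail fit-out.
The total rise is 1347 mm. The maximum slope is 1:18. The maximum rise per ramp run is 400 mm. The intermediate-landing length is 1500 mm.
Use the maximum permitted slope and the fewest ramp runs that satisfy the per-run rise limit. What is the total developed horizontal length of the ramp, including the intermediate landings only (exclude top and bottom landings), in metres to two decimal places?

28.75 m

1347 / 400 = 3.368 → round up to 4 ramp runs. That means 3 intermediate landings.
Horizontal run for 1347 mm of rise at 1:18 is 1347 × 18 = 24246 mm.
3 intermediate landings contribute 3 × 1500 = 4500 mm.
Developed length = 24246 + 4500 = 28746 mm.
= 28.75 m.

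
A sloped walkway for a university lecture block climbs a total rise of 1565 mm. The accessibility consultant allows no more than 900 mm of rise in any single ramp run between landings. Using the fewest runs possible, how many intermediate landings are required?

1 intermediate landings

At most 900 each: 1565/900 = 1.74, giving 2 ramp runs.
2 runs are separated by 1 intermediate landings.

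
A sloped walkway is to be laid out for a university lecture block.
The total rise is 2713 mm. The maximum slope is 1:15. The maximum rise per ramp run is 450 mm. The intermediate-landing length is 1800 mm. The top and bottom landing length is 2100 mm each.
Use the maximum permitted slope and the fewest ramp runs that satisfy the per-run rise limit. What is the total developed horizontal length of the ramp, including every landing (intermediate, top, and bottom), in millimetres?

2713 / 450 = 6.03, so 7 ramp runs are needed. That means 6 intermediate landings.
Ramp run (horizontal) at 1:15: 2713 × 15 = 40695 mm.
6 intermediate landings contribute 6 × 1800 = 10800 mm.
Top and bottom landings: 2 × 2100 = 4200 mm.
Total = 40695 + 10800 + 4200 = 55695 mm.

55695 mm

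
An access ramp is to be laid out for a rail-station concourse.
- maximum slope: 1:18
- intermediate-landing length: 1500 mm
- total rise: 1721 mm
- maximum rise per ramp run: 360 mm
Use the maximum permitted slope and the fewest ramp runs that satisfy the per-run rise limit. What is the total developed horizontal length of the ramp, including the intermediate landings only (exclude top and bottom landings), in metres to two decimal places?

⌈1721/360⌉ = 5 ramp runs. That means 4 intermediate landings.
Horizontal run for 1721 mm of rise at 1:18 is 1721 × 18 = 30978 mm.
4 intermediate landings contribute 4 × 1500 = 6000 mm.
Total developed length = 30978 + 6000 = 36978 mm.
= 36.98 m.

36.98 m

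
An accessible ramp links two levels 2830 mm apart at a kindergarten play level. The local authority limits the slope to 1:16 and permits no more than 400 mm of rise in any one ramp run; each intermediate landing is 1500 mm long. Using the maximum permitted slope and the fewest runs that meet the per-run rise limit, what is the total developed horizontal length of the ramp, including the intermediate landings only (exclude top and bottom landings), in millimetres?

55780 mm

At most 400 each: 2830/400 = 7.08, giving 8 ramp runs. That means 7 intermediate landings.
Ramp run (horizontal) at 1:16: 2830 × 16 = 45280 mm.
7 intermediate landings contribute 7 × 1500 = 10500 mm.
Developed length = 45280 + 10500 = 55780 mm.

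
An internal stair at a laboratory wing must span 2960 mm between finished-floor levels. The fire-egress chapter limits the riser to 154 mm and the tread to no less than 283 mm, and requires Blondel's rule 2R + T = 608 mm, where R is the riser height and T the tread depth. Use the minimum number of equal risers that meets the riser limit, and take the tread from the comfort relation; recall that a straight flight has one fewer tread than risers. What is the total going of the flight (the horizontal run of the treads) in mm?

At most 154 each: 2960/154 = 19.22, giving 20 risers.
Each riser is 2960/20 = 148 mm (≤ 154 mm).
Tread T = 608 − 2 × 148 = 312 mm (≥ 283 mm).
Treads = 20 − 1 = 19; going = 19 × 312 = 5928 mm.

5928 mm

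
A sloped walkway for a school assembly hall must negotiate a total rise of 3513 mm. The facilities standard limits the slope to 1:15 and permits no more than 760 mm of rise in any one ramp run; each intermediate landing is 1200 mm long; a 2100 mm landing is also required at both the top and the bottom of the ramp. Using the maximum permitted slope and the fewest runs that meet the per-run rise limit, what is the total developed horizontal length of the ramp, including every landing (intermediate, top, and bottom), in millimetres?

61695 mm

3513 / 760 = 4.62, so 5 ramp runs are needed. That means 4 intermediate landings.
Horizontal run for 3513 mm of rise at 1:15 is 3513 × 15 = 52695 mm.
Intermediate landings: 4 × 1200 = 4800 mm.
Top and bottom landings: 2 × 2100 = 4200 mm.
Total = 52695 + 4800 + 4200 = 61695 mm.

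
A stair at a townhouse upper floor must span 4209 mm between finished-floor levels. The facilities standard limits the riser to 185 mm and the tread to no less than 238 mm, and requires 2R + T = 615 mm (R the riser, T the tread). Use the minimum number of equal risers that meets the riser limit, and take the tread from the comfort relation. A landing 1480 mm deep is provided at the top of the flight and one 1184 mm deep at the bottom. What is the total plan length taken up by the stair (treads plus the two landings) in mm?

At most 185 each: 4209/185 = 22.75, giving 23 risers.
Each riser is 4209/23 = 183 mm (≤ 185 mm).
Tread T = 615 − 2 × 183 = 249 mm (≥ 238 mm).
Going = (23 − 1) × 249 = 5478 mm.
Add landings: 5478 + 1480 + 1184 = 8142 mm.

8142 mm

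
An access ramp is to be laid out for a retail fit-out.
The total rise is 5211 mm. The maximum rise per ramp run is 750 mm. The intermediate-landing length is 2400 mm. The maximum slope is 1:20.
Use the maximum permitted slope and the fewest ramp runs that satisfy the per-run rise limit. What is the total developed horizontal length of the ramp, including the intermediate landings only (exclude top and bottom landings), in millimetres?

5211 / 750 = 6.95, so 7 ramp runs are needed. That means 6 intermediate landings.
Ramp run (horizontal) at 1:20: 5211 × 20 = 104220 mm.
6 intermediate landings contribute 6 × 2400 = 14400 mm.
Total developed length = 104220 + 14400 = 118620 mm.

118620 mm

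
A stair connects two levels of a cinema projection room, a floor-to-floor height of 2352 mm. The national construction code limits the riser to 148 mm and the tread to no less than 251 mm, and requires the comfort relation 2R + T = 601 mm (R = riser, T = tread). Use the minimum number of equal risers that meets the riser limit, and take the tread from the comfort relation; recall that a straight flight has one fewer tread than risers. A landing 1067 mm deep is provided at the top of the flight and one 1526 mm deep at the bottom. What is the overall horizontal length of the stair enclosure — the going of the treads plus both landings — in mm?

7198 mm

2352 / 148 = 15.892 → round up to 16 risers.
Riser R = 2352 / 16 = 147 mm, within the 148 mm limit.
Tread T = 601 − 2 × 147 = 307 mm (≥ 251 mm).
Treads = 16 − 1 = 15; going = 15 × 307 = 4605 mm.
Enclosure = 4605 + 1067 + 1526 = 7198 mm.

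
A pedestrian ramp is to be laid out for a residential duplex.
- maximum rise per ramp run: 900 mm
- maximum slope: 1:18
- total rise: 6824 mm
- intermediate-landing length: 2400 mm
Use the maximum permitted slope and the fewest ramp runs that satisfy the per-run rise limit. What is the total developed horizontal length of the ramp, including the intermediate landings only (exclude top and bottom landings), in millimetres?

At most 900 each: 6824/900 = 7.58, giving 8 ramp runs. That means 7 intermediate landings.
Ramp run (horizontal) at 1:18: 6824 × 18 = 122832 mm.
7 intermediate landings contribute 7 × 2400 = 16800 mm.
Developed length = 122832 + 16800 = 139632 mm.

139632 mm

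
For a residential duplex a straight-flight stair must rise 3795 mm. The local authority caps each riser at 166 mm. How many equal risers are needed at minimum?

3795 / 166 = 22.861 → round up to 23 risers.

23 risers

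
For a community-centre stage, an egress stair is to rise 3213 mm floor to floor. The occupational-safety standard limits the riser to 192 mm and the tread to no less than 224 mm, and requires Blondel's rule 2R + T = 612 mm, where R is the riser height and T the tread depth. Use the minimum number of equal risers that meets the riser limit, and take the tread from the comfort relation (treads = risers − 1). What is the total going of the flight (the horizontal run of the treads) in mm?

3213 / 192 = 16.73, so 17 risers are needed.
Riser R = 3213 / 17 = 189 mm, within the 192 mm limit.
T = 612 − 2·189 = 234 mm, which satisfies the 224 mm minimum.
Going = (17 − 1) × 234 = 3744 mm.

3744 mm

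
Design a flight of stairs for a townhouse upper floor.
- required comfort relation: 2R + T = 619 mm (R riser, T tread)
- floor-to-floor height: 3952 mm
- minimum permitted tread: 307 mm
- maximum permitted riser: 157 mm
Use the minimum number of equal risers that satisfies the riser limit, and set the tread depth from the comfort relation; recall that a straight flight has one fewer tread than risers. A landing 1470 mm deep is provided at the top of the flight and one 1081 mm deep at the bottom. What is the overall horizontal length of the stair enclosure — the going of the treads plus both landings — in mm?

3952 / 157 = 25.172 → round up to 26 risers.
Each riser is 3952/26 = 152 mm (≤ 157 mm).
Tread T = 619 − 2 × 152 = 315 mm (≥ 307 mm).
Treads = 26 − 1 = 25; going = 25 × 315 = 7875 mm.
Add landings: 7875 + 1470 + 1081 = 10426 mm.

10426 mm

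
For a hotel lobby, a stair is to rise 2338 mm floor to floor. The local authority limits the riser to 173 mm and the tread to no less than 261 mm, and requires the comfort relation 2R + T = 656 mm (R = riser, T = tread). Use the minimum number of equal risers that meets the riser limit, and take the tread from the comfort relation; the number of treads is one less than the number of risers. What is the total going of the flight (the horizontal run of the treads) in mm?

4186 mm

2338 / 173 = 13.51, so 14 risers are needed.
Each riser is 2338/14 = 167 mm (≤ 173 mm).
Tread T = 656 − 2 × 167 = 322 mm (≥ 261 mm).
Treads = 14 − 1 = 13; going = 13 × 322 = 4186 mm.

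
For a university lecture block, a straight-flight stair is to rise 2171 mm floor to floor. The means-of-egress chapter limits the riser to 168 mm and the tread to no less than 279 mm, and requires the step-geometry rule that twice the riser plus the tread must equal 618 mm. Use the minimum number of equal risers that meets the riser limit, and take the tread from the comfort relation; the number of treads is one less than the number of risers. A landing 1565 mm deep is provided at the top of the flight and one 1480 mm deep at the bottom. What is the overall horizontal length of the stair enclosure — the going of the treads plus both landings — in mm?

⌈2171/168⌉ = 13 risers.
R = 2171 ÷ 13 = 167 mm.
T = 618 − 2·167 = 284 mm, which satisfies the 279 mm minimum.
13 risers give 12 treads; going = 12 × 284 = 3408 mm.
Enclosure = 3408 + 1565 + 1480 = 6453 mm.

6453 mm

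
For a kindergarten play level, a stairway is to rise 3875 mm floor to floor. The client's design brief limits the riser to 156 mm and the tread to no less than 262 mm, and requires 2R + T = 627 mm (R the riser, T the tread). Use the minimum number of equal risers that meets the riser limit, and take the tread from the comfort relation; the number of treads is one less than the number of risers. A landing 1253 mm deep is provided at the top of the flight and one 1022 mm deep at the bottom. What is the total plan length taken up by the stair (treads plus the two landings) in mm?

3875 / 156 = 24.84, so 25 risers are needed.
R = 3875 ÷ 25 = 155 mm.
T = 627 − 2·155 = 317 mm, which satisfies the 262 mm minimum.
25 risers give 24 treads; going = 24 × 317 = 7608 mm.
Enclosure = 7608 + 1253 + 1022 = 9883 mm.

9883 mm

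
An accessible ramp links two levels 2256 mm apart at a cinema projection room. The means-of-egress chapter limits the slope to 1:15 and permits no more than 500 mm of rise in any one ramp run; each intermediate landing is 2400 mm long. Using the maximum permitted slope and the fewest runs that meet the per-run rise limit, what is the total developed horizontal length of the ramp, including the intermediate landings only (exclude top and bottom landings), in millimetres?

2256 / 500 = 4.51, so 5 ramp runs are needed. That means 4 intermediate landings.
Ramp run (horizontal) at 1:15: 2256 × 15 = 33840 mm.
4 intermediate landings contribute 4 × 2400 = 9600 mm.
Developed length = 33840 + 9600 = 43440 mm.

43440 mm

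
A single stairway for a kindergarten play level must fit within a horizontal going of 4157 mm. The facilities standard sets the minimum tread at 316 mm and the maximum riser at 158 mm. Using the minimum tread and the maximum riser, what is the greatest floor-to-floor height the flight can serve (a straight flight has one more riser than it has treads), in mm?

2212 mm

4157 / 316 = 13.16, so 13 treads fit.
Risers = treads + 1 = 14.
Maximum height = 14 × 158 = 2212 mm.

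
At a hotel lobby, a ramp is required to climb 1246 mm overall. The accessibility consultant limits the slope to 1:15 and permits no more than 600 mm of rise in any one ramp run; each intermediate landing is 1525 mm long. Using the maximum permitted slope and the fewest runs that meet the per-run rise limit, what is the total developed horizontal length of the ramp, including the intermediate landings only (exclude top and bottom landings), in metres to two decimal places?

1246 / 600 = 2.077 → round up to 3 ramp runs. That means 2 intermediate landings.
Ramp run (horizontal) at 1:15: 1246 × 15 = 18690 mm.
Intermediate landings: 2 × 1525 = 3050 mm.
Developed length = 18690 + 3050 = 21740 mm.
= 21.74 m.

21.74 m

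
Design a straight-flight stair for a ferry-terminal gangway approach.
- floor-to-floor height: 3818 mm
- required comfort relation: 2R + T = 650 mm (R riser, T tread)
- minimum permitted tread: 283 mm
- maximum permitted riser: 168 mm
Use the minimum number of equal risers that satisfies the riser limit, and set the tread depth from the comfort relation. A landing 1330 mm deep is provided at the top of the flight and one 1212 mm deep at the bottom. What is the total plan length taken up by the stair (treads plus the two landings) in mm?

⌈3818/168⌉ = 23 risers.
Riser R = 3818 / 23 = 166 mm, within the 168 mm limit.
From 2R + T = 650: T = 650 − 332 = 318 mm.
Going = (23 − 1) × 318 = 6996 mm.
Add landings: 6996 + 1330 + 1212 = 9538 mm.

9538 mm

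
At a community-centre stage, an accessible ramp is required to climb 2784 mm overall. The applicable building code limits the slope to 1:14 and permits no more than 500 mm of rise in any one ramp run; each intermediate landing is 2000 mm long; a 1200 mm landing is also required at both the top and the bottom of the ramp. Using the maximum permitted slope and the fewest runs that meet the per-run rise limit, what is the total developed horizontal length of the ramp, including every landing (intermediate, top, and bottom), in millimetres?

2784 / 500 = 5.568 → round up to 6 ramp runs. That means 5 intermediate landings.
Horizontal run for 2784 mm of rise at 1:14 is 2784 × 14 = 38976 mm.
Intermediate landings: 5 × 2000 = 10000 mm.
Top and bottom landings: 2 × 1200 = 2400 mm.
Total = 38976 + 10000 + 2400 = 51376 mm.

51376 mm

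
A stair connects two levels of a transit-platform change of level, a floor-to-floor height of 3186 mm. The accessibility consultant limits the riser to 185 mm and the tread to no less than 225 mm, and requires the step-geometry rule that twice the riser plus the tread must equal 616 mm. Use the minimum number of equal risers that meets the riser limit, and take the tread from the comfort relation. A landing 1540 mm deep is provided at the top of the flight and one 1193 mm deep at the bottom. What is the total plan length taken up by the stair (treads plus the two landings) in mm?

3186 / 185 = 17.22, so 18 risers are needed.
R = 3186 ÷ 18 = 177 mm.
From 2R + T = 616: T = 616 − 354 = 262 mm.
Treads = 18 − 1 = 17; going = 17 × 262 = 4454 mm.
Add landings: 4454 + 1540 + 1193 = 7187 mm.

7187 mm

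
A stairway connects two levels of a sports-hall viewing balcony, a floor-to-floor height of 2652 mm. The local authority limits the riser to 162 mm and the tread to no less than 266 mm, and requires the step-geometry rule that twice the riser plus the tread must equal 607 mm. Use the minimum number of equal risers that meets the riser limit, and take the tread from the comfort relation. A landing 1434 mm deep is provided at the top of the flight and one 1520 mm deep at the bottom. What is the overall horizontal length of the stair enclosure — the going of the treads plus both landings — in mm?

At most 162 each: 2652/162 = 16.37, giving 17 risers.
Riser R = 2652 / 17 = 156 mm, within the 162 mm limit.
From 2R + T = 607: T = 607 − 312 = 295 mm.
Treads = 17 − 1 = 16; going = 16 × 295 = 4720 mm.
Add landings: 4720 + 1434 + 1520 = 7674 mm.

7674 mm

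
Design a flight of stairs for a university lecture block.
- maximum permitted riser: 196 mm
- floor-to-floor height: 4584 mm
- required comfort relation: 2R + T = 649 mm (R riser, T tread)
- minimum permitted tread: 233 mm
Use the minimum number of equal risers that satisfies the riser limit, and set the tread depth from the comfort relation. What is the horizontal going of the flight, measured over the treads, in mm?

4584 / 196 = 23.388 → round up to 24 risers.
Each riser is 4584/24 = 191 mm (≤ 196 mm).
T = 649 − 2·191 = 267 mm, which satisfies the 233 mm minimum.
Treads = 24 − 1 = 23; going = 23 × 267 = 6141 mm.

6141 mm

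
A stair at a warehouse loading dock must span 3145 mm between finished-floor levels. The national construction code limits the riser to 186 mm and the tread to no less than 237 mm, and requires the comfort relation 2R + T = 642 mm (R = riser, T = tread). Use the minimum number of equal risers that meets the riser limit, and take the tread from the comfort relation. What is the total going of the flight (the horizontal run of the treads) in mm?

4352 mm

3145 / 186 = 16.909 → round up to 17 risers.
Each riser is 3145/17 = 185 mm (≤ 186 mm).
Tread T = 642 − 2 × 185 = 272 mm (≥ 237 mm).
17 risers give 16 treads; going = 16 × 272 = 4352 mm.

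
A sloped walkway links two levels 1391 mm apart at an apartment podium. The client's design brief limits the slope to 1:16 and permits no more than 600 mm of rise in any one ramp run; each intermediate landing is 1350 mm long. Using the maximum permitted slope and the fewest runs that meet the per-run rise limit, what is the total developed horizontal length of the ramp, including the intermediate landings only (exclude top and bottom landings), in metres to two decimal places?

1391 / 600 = 2.318 → round up to 3 ramp runs. That means 2 intermediate landings.
Ramp run (horizontal) at 1:16: 1391 × 16 = 22256 mm.
2 intermediate landings contribute 2 × 1350 = 2700 mm.
Developed length = 22256 + 2700 = 24956 mm.
= 24.96 m.

24.96 m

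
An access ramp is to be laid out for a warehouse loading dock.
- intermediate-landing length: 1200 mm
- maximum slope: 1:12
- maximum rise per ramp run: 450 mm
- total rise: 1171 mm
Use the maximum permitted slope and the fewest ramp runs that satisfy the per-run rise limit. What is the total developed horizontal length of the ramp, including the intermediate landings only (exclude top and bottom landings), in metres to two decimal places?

16.45 m

⌈1171/450⌉ = 3 ramp runs. That means 2 intermediate landings.
Horizontal run for 1171 mm of rise at 1:12 is 1171 × 12 = 14052 mm.
2 intermediate landings contribute 2 × 1200 = 2400 mm.
Total developed length = 14052 + 2400 = 16452 mm.
= 16.45 m.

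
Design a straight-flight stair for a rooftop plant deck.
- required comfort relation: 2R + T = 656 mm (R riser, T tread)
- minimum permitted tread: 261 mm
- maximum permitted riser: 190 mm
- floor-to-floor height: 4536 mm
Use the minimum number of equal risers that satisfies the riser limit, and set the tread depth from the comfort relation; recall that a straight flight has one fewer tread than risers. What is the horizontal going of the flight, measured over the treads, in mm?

⌈4536/190⌉ = 24 risers.
Each riser is 4536/24 = 189 mm (≤ 190 mm).
Tread T = 656 − 2 × 189 = 278 mm (≥ 261 mm).
Going = (24 − 1) × 278 = 6394 mm.

6394 mm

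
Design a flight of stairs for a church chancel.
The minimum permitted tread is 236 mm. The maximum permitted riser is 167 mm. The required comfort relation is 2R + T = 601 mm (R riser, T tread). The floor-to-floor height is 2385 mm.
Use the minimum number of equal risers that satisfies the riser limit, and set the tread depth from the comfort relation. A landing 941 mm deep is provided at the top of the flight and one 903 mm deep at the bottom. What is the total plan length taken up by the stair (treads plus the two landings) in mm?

5806 mm

⌈2385/167⌉ = 15 risers.
Riser R = 2385 / 15 = 159 mm, within the 167 mm limit.
Tread T = 601 − 2 × 159 = 283 mm (≥ 236 mm).
Treads = 15 − 1 = 14; going = 14 × 283 = 3962 mm.
Enclosure = 3962 + 941 + 903 = 5806 mm.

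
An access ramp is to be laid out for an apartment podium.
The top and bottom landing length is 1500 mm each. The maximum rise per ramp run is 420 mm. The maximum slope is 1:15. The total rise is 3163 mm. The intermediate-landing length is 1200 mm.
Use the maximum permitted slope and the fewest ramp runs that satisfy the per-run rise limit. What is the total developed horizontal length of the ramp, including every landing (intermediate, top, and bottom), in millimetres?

58845 mm

At most 420 each: 3163/420 = 7.53, giving 8 ramp runs. That means 7 intermediate landings.
Ramp run (horizontal) at 1:15: 3163 × 15 = 47445 mm.
Intermediate landings: 7 × 1200 = 8400 mm.
Top and bottom landings: 2 × 1500 = 3000 mm.
Total = 47445 + 8400 + 3000 = 58845 mm.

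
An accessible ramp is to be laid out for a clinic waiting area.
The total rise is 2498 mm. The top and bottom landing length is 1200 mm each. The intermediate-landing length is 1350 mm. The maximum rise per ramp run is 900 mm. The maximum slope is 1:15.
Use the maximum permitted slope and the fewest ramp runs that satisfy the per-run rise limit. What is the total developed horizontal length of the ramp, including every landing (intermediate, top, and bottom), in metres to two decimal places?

At most 900 each: 2498/900 = 2.78, giving 3 ramp runs. That means 2 intermediate landings.
Horizontal run for 2498 mm of rise at 1:15 is 2498 × 15 = 37470 mm.
Intermediate landings: 2 × 1350 = 2700 mm.
Top and bottom landings: 2 × 1200 = 2400 mm.
Total = 37470 + 2700 + 2400 = 42570 mm.
= 42.57 m.

42.57 m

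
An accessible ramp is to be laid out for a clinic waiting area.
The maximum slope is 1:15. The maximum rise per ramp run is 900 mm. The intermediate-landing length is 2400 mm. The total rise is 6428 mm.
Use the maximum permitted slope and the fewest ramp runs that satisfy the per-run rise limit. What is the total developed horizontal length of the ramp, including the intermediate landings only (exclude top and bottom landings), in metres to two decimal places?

113.22 m

6428 / 900 = 7.14, so 8 ramp runs are needed. That means 7 intermediate landings.
Horizontal run for 6428 mm of rise at 1:15 is 6428 × 15 = 96420 mm.
Intermediate landings: 7 × 2400 = 16800 mm.
Developed length = 96420 + 16800 = 113220 mm.
= 113.22 m.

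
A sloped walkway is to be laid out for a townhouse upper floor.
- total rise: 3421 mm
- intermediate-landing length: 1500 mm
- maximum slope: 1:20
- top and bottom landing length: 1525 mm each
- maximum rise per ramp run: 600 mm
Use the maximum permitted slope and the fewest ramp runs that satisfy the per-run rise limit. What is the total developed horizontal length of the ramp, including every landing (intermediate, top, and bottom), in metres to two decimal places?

78.97 m

3421 / 600 = 5.702 → round up to 6 ramp runs. That means 5 intermediate landings.
Horizontal run for 3421 mm of rise at 1:20 is 3421 × 20 = 68420 mm.
Intermediate landings: 5 × 1500 = 7500 mm.
Top and bottom landings: 2 × 1525 = 3050 mm.
Total = 68420 + 7500 + 3050 = 78970 mm.
= 78.97 m.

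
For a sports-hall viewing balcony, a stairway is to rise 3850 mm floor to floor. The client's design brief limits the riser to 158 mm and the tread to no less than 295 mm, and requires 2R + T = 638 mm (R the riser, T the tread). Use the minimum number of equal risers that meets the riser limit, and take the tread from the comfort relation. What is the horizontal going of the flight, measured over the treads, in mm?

7920 mm

At most 158 each: 3850/158 = 24.37, giving 25 risers.
R = 3850 ÷ 25 = 154 mm.
Tread T = 638 − 2 × 154 = 330 mm (≥ 295 mm).
25 risers give 24 treads; going = 24 × 330 = 7920 mm.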